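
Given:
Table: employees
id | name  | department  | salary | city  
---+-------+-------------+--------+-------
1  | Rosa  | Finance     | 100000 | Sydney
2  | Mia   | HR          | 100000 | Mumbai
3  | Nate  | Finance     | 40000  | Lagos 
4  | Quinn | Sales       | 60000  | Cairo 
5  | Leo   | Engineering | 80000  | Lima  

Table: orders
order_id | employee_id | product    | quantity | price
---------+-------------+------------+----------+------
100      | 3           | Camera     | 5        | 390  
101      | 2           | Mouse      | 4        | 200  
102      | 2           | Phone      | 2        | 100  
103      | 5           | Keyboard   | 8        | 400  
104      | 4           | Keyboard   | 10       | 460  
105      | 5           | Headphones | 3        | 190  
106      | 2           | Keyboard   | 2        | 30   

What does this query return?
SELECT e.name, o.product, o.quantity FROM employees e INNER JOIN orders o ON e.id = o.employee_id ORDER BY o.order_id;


Joining employees.id = orders.employee_id:
  employee Nate (id=3) -> order Camera
  employee Mia (id=2) -> order Mouse
  employee Mia (id=2) -> order Phone
  employee Leo (id=5) -> order Keyboard
  employee Quinn (id=4) -> order Keyboard
  employee Leo (id=5) -> order Headphones
  employee Mia (id=2) -> order Keyboard


7 rows:
Nate, Camera, 5
Mia, Mouse, 4
Mia, Phone, 2
Leo, Keyboard, 8
Quinn, Keyboard, 10
Leo, Headphones, 3
Mia, Keyboard, 2


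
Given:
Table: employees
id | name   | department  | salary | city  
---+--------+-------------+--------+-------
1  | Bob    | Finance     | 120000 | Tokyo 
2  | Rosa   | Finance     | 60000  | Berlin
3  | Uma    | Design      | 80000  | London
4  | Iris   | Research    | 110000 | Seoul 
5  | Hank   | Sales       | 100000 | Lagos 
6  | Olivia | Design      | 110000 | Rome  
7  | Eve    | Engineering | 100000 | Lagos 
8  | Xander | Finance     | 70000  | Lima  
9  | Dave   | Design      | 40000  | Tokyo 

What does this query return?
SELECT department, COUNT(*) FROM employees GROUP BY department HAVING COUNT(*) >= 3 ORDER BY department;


Groups with count >= 3:
  Design: 3 -> PASS
  Finance: 3 -> PASS
  Engineering: 1 -> filtered out
  Research: 1 -> filtered out
  Sales: 1 -> filtered out


2 groups:
Design, 3
Finance, 3


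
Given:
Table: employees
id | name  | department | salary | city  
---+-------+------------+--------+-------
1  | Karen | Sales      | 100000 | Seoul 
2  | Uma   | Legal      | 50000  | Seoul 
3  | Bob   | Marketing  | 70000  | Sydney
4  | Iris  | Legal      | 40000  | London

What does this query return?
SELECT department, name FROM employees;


Projecting columns: department, name

4 rows:
Sales, Karen
Legal, Uma
Marketing, Bob
Legal, Iris


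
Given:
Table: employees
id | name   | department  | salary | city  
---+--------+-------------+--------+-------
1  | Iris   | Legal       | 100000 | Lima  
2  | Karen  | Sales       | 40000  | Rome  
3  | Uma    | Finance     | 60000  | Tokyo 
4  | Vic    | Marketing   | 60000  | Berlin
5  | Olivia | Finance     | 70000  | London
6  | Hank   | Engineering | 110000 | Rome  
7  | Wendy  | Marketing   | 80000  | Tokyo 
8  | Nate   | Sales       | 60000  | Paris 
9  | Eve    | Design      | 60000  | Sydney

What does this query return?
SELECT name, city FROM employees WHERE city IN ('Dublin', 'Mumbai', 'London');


Filtering: city IN ('Dublin', 'Mumbai', 'London')
Matching: 1 rows

1 rows:
Olivia, London


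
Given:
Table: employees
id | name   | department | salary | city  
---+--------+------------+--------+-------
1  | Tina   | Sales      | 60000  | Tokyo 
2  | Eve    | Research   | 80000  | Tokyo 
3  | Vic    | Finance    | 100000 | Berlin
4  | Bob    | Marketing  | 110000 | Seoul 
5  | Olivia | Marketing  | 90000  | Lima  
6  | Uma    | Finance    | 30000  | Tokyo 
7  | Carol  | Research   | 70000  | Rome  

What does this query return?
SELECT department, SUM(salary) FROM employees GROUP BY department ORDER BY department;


Summing salary within each department:
  Finance: 100000 + 30000 = 130000
  Marketing: 110000 + 90000 = 200000
  Research: 80000 + 70000 = 150000
  Sales: 60000 = 60000


4 groups:
Finance, 130000
Marketing, 200000
Research, 150000
Sales, 60000


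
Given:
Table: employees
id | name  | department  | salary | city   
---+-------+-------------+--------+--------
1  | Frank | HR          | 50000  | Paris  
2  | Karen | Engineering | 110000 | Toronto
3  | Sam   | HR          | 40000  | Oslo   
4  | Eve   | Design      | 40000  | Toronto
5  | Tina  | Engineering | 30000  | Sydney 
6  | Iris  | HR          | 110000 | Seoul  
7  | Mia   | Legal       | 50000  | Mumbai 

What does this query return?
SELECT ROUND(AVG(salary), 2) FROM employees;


SUM(salary) = 430000
COUNT = 7
ROUND(AVG, 2) = ROUND(430000 / 7, 2) = 61428.57

61428.57


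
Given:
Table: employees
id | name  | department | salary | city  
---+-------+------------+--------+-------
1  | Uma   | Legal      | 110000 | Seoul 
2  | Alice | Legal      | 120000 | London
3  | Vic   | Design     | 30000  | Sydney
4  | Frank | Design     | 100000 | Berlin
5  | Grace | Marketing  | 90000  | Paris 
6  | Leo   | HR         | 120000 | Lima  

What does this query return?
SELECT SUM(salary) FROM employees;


SUM(salary) = 110000 + 120000 + 30000 + 100000 + 90000 + 120000 = 570000

570000


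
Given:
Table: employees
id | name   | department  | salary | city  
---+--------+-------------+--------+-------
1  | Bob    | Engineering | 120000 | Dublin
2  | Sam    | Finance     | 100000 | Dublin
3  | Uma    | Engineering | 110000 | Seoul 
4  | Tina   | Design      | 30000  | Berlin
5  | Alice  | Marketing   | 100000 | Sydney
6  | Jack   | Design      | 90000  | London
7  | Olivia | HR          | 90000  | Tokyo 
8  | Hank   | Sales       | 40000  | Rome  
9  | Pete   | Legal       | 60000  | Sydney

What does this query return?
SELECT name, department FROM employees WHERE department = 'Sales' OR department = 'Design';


Filtering: department = 'Sales' OR 'Design'
Matching: 3 rows

3 rows:
Tina, Design
Jack, Design
Hank, Sales


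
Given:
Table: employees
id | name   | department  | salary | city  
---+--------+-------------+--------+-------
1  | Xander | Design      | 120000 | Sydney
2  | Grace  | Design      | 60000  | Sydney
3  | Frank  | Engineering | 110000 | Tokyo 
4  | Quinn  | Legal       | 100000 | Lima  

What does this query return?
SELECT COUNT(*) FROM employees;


COUNT(*) counts all rows

4


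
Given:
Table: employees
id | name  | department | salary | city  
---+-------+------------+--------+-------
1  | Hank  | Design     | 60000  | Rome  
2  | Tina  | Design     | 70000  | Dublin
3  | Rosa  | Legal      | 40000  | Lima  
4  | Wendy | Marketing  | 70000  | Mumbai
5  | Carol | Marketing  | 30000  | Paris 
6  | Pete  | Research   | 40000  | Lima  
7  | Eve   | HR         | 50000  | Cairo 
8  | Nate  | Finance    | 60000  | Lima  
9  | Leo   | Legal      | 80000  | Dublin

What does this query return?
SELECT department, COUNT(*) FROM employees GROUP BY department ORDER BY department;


Assigning each row to its department group:
  Hank -> Design
  Tina -> Design
  Rosa -> Legal
  Wendy -> Marketing
  Carol -> Marketing
  Pete -> Research
  Eve -> HR
  Nate -> Finance
  Leo -> Legal


6 groups:
Design, 2
Finance, 1
HR, 1
Legal, 2
Marketing, 2
Research, 1


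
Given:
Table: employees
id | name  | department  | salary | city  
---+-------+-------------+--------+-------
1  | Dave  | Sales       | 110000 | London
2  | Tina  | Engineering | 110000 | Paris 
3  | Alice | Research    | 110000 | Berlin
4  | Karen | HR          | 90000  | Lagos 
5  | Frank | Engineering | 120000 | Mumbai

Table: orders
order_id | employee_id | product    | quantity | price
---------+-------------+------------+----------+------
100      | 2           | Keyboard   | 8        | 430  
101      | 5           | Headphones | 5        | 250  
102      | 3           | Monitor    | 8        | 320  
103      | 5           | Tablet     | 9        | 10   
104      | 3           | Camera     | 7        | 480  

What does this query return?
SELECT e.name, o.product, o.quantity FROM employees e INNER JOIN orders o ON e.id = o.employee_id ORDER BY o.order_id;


Joining employees.id = orders.employee_id:
  employee Tina (id=2) -> order Keyboard
  employee Frank (id=5) -> order Headphones
  employee Alice (id=3) -> order Monitor
  employee Frank (id=5) -> order Tablet
  employee Alice (id=3) -> order Camera


5 rows:
Tina, Keyboard, 8
Frank, Headphones, 5
Alice, Monitor, 8
Frank, Tablet, 9
Alice, Camera, 7


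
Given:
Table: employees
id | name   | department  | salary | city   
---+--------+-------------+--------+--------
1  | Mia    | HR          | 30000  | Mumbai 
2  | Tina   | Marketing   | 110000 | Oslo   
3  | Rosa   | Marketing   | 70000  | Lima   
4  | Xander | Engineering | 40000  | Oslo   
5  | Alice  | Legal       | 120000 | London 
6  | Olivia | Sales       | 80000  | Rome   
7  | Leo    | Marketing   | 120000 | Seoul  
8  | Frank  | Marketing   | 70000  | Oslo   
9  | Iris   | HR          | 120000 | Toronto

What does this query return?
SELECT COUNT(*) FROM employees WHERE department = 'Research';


Counting rows where department = 'Research'


0


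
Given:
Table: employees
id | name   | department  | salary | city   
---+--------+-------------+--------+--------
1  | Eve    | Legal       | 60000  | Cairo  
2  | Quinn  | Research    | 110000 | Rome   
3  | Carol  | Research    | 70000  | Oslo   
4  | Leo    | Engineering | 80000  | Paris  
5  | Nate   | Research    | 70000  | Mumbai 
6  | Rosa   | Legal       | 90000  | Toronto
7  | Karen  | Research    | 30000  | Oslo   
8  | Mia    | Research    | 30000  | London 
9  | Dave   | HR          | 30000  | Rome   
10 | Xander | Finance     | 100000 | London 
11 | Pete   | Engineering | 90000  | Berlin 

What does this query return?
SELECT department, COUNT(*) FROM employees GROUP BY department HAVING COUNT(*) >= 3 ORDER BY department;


Groups with count >= 3:
  Research: 5 -> PASS
  Engineering: 2 -> filtered out
  Finance: 1 -> filtered out
  HR: 1 -> filtered out
  Legal: 2 -> filtered out


1 groups:
Research, 5


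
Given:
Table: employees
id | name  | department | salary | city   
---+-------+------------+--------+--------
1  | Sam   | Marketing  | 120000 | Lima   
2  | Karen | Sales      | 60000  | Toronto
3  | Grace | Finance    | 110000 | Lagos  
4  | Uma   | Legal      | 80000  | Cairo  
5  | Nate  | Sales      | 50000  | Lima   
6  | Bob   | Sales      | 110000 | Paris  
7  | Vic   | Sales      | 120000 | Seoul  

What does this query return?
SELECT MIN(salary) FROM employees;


Salaries: 120000, 60000, 110000, 80000, 50000, 110000, 120000
MIN = 50000

50000


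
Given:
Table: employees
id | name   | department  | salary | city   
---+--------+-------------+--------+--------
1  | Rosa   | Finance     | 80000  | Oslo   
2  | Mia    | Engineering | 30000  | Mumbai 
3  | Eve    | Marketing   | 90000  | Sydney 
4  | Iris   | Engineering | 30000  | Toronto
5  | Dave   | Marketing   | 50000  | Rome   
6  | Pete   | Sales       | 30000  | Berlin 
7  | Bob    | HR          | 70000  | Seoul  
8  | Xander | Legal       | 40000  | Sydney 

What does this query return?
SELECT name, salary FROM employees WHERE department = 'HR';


Filtering: department = 'HR'
Matching rows: 1

1 rows:
Bob, 70000


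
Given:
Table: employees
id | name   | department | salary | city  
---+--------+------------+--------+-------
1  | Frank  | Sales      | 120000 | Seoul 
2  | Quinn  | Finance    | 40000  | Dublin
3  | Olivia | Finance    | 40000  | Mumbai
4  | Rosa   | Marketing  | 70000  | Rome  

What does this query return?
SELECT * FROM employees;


SELECT * returns all 4 rows with all columns

4 rows:
1, Frank, Sales, 120000, Seoul
2, Quinn, Finance, 40000, Dublin
3, Olivia, Finance, 40000, Mumbai
4, Rosa, Marketing, 70000, Rome


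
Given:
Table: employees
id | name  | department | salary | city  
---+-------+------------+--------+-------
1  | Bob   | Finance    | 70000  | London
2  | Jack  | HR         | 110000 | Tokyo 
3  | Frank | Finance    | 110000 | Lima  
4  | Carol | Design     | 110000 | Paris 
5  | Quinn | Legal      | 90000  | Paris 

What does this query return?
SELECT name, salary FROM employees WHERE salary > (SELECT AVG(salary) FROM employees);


Subquery: AVG(salary) = 98000.0
Filtering: salary > 98000.0
  Jack (110000) -> MATCH
  Frank (110000) -> MATCH
  Carol (110000) -> MATCH


3 rows:
Jack, 110000
Frank, 110000
Carol, 110000


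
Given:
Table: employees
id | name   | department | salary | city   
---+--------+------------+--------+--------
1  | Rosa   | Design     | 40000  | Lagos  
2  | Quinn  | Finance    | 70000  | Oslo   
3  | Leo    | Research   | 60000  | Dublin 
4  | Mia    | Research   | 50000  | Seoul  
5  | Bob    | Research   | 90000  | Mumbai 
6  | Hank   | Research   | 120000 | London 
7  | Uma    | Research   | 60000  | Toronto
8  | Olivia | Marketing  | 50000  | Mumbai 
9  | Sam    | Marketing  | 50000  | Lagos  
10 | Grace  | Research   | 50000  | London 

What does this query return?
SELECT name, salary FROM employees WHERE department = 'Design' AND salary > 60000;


Filtering: department = 'Design' AND salary > 60000
Matching: 0 rows

Empty result set (0 rows)


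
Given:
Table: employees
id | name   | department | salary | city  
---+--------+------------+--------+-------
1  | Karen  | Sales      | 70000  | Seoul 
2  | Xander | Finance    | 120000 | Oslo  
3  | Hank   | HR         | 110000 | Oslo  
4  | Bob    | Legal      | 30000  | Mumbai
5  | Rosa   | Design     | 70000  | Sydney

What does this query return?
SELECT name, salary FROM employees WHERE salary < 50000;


Filtering: salary < 50000
Matching: 1 rows

1 rows:
Bob, 30000


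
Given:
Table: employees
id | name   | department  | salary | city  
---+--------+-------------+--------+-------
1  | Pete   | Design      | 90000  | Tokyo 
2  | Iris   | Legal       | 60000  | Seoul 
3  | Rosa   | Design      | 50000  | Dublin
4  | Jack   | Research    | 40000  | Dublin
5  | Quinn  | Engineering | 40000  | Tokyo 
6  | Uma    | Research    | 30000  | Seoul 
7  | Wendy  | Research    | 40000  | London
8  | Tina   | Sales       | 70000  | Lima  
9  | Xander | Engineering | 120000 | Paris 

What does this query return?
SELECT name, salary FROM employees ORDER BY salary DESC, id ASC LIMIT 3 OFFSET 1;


Sort by salary DESC (id ASC tiebreak), then skip 1 and take 3
Rows 2 through 4

3 rows:
Pete, 90000
Tina, 70000
Iris, 60000


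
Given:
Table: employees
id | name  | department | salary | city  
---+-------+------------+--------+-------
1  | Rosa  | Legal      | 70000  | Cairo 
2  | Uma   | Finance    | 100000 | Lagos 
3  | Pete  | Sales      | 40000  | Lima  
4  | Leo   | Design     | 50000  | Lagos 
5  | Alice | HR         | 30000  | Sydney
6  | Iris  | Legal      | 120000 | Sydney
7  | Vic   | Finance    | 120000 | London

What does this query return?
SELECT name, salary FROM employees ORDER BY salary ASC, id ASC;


Sorting by salary ASC, then id ASC for ties

7 rows:
Alice, 30000
Pete, 40000
Leo, 50000
Rosa, 70000
Uma, 100000
Iris, 120000
Vic, 120000


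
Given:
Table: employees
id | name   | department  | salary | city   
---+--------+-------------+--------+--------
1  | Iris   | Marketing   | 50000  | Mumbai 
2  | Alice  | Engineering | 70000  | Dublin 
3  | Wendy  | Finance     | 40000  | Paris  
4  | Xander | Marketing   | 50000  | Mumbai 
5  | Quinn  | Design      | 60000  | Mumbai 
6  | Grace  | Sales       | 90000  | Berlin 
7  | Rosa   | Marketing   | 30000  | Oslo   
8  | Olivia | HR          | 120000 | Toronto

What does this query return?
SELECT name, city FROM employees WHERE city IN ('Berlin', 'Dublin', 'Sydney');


Filtering: city IN ('Berlin', 'Dublin', 'Sydney')
Matching: 2 rows

2 rows:
Alice, Dublin
Grace, Berlin


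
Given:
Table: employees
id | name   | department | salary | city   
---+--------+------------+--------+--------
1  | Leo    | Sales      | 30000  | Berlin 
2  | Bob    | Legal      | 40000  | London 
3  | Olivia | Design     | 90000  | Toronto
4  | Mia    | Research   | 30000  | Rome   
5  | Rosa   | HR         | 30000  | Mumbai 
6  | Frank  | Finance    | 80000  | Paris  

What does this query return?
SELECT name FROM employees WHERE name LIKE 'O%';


LIKE 'O%' matches names starting with 'O'
Matching: 1

1 rows:
Olivia


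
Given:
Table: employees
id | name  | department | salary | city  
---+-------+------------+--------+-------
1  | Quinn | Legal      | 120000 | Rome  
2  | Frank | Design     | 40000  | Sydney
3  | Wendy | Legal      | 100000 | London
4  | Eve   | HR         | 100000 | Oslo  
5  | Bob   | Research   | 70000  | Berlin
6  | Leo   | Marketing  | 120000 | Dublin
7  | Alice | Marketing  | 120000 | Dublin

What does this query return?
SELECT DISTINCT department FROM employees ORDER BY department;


All 'department' values (row order): Legal, Design, Legal, HR, Research, Marketing, Marketing
Removing duplicates leaves 5 unique value(s).

5 values:
Design
HR
Legal
Marketing
Research


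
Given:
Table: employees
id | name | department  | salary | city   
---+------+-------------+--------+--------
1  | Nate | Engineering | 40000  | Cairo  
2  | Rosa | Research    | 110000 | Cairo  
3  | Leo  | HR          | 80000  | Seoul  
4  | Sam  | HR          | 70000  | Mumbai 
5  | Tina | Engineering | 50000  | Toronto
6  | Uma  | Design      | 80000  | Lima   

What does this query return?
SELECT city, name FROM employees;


Projecting columns: city, name

6 rows:
Cairo, Nate
Cairo, Rosa
Seoul, Leo
Mumbai, Sam
Toronto, Tina
Lima, Uma


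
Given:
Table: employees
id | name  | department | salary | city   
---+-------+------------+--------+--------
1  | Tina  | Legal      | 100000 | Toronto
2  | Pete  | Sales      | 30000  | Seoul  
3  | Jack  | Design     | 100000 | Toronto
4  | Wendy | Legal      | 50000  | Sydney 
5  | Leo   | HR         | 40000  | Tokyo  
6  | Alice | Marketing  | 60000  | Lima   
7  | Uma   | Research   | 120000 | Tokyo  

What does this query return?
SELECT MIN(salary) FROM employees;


Salaries: 100000, 30000, 100000, 50000, 40000, 60000, 120000
MIN = 30000

30000


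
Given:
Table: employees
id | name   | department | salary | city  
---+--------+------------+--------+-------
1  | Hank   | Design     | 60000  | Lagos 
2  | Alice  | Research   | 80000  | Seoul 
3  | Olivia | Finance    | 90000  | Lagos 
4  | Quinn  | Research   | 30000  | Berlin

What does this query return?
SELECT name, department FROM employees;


Projecting columns: name, department

4 rows:
Hank, Design
Alice, Research
Olivia, Finance
Quinn, Research


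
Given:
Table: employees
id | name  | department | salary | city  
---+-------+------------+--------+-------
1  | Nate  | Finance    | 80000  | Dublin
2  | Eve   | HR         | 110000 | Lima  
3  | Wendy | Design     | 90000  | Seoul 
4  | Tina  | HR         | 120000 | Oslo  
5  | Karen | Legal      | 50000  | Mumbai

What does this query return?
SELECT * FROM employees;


SELECT * returns all 5 rows with all columns

5 rows:
1, Nate, Finance, 80000, Dublin
2, Eve, HR, 110000, Lima
3, Wendy, Design, 90000, Seoul
4, Tina, HR, 120000, Oslo
5, Karen, Legal, 50000, Mumbai


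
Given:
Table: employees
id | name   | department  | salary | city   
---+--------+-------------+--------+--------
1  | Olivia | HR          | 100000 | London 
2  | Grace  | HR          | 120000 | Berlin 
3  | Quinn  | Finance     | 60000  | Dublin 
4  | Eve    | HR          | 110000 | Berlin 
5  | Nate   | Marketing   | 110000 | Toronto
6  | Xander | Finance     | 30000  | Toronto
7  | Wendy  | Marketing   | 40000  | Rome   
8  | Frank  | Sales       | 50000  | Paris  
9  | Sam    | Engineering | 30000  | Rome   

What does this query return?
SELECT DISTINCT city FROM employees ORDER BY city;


All 'city' values (row order): London, Berlin, Dublin, Berlin, Toronto, Toronto, Rome, Paris, Rome
Removing duplicates leaves 6 unique value(s).

6 values:
Berlin
Dublin
London
Paris
Rome
Toronto


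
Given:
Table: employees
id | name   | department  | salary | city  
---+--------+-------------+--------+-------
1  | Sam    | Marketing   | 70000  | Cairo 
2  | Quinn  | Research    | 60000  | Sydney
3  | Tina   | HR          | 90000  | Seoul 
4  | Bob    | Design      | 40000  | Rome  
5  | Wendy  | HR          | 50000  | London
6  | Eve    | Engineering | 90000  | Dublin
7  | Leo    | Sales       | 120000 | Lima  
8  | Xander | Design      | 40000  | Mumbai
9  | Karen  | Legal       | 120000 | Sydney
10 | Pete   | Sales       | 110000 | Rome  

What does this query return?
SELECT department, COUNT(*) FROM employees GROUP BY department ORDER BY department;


Assigning each row to its department group:
  Sam -> Marketing
  Quinn -> Research
  Tina -> HR
  Bob -> Design
  Wendy -> HR
  Eve -> Engineering
  Leo -> Sales
  Xander -> Design
  Karen -> Legal
  Pete -> Sales


7 groups:
Design, 2
Engineering, 1
HR, 2
Legal, 1
Marketing, 1
Research, 1
Sales, 2


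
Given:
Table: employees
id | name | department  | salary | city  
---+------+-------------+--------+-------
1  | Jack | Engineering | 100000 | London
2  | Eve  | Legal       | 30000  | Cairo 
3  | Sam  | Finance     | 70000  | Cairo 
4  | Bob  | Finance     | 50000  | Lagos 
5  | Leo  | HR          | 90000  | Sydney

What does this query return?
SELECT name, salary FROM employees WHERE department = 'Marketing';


Filtering: department = 'Marketing'
Matching rows: 0

Empty result set (0 rows)


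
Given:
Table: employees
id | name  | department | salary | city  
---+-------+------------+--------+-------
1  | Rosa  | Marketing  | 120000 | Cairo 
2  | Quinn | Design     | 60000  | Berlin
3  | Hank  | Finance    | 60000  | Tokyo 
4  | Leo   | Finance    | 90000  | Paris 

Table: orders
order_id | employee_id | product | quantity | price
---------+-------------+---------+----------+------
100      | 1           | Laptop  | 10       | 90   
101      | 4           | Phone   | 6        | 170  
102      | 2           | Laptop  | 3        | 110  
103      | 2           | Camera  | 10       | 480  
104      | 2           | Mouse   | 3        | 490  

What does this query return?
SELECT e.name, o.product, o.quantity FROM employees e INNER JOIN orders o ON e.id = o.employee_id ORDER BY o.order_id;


Joining employees.id = orders.employee_id:
  employee Rosa (id=1) -> order Laptop
  employee Leo (id=4) -> order Phone
  employee Quinn (id=2) -> order Laptop
  employee Quinn (id=2) -> order Camera
  employee Quinn (id=2) -> order Mouse


5 rows:
Rosa, Laptop, 10
Leo, Phone, 6
Quinn, Laptop, 3
Quinn, Camera, 10
Quinn, Mouse, 3


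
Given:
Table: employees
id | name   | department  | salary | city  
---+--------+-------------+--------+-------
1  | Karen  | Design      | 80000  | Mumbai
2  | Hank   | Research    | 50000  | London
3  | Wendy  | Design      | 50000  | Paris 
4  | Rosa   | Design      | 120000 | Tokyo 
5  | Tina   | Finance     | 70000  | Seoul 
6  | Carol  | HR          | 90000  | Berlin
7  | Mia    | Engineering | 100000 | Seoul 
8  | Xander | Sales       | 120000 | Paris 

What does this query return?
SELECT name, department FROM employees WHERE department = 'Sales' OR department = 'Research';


Filtering: department = 'Sales' OR 'Research'
Matching: 2 rows

2 rows:
Hank, Research
Xander, Sales


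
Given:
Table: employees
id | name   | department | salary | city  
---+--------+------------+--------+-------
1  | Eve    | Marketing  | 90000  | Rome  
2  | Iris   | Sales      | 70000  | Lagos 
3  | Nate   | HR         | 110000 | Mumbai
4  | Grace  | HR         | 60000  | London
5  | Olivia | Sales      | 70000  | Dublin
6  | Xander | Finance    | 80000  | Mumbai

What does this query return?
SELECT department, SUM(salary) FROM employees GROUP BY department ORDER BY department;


Summing salary within each department:
  Finance: 80000 = 80000
  HR: 110000 + 60000 = 170000
  Marketing: 90000 = 90000
  Sales: 70000 + 70000 = 140000


4 groups:
Finance, 80000
HR, 170000
Marketing, 90000
Sales, 140000


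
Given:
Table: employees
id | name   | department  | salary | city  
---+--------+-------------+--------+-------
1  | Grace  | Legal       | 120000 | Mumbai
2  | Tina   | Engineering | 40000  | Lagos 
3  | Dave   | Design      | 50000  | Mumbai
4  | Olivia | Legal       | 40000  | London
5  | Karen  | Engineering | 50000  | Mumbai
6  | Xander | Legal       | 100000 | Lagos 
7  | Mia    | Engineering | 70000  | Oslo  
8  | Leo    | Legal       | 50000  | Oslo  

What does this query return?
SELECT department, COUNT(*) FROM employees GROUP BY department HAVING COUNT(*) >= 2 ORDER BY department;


Groups with count >= 2:
  Engineering: 3 -> PASS
  Legal: 4 -> PASS
  Design: 1 -> filtered out


2 groups:
Engineering, 3
Legal, 4


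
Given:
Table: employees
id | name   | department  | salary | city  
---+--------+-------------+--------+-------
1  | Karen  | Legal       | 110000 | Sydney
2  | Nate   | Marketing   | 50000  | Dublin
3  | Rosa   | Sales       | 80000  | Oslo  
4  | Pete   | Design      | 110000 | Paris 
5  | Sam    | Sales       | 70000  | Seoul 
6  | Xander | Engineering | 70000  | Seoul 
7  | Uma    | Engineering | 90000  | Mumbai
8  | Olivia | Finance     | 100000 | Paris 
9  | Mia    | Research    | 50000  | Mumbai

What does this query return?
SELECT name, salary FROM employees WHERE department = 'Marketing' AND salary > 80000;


Filtering: department = 'Marketing' AND salary > 80000
Matching: 0 rows

Empty result set (0 rows)


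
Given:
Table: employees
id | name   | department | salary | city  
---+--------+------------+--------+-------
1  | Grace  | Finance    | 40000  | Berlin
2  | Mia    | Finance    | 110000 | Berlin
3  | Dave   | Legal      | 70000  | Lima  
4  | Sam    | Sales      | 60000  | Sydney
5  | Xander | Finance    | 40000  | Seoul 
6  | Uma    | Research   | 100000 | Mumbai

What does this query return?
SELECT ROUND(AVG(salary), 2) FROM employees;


SUM(salary) = 420000
COUNT = 6
ROUND(AVG, 2) = ROUND(420000 / 6, 2) = 70000.0

70000.0


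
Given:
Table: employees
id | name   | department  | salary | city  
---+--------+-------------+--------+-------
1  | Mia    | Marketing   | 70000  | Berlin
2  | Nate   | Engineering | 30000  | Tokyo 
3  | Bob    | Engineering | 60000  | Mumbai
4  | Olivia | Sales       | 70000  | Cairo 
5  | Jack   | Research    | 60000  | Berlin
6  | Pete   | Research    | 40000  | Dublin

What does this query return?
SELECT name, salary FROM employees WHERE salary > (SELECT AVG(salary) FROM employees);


Subquery: AVG(salary) = 55000.0
Filtering: salary > 55000.0
  Mia (70000) -> MATCH
  Bob (60000) -> MATCH
  Olivia (70000) -> MATCH
  Jack (60000) -> MATCH


4 rows:
Mia, 70000
Bob, 60000
Olivia, 70000
Jack, 60000


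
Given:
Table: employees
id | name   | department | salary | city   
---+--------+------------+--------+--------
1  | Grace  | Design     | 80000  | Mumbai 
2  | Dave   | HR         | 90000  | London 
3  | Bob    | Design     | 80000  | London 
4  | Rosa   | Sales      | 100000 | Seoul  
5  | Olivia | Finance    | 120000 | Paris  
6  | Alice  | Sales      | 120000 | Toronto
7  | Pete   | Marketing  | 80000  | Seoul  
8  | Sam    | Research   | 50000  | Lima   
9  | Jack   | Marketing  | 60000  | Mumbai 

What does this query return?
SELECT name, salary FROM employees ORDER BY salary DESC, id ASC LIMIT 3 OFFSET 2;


Sort by salary DESC (id ASC tiebreak), then skip 2 and take 3
Rows 3 through 5

3 rows:
Rosa, 100000
Dave, 90000
Grace, 80000


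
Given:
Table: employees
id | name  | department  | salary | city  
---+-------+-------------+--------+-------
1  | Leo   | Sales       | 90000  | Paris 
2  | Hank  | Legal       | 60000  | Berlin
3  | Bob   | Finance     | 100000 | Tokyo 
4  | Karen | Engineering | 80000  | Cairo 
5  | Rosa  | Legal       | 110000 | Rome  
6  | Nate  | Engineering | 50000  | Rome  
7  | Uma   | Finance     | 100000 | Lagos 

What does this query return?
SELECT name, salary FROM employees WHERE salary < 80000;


Filtering: salary < 80000
Matching: 2 rows

2 rows:
Hank, 60000
Nate, 50000


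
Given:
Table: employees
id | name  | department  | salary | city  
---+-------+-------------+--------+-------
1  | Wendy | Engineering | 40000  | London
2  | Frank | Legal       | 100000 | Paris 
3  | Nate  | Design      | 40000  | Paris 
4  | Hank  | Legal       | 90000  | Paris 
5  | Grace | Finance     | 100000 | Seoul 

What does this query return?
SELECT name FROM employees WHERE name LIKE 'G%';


LIKE 'G%' matches names starting with 'G'
Matching: 1

1 rows:
Grace


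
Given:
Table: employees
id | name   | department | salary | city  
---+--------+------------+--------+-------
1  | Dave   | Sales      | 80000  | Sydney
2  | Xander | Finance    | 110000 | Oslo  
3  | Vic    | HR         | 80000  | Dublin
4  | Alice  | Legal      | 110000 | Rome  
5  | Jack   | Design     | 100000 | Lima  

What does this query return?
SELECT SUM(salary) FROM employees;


SUM(salary) = 80000 + 110000 + 80000 + 110000 + 100000 = 480000

480000


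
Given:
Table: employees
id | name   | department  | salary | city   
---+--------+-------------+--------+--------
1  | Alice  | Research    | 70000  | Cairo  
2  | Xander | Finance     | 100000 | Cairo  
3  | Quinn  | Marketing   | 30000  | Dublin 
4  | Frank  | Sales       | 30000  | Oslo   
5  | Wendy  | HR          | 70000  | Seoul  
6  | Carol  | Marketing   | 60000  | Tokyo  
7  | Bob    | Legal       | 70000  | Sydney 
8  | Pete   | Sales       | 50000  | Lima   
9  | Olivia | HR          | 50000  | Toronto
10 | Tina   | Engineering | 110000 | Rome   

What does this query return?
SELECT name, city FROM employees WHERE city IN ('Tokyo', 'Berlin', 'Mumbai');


Filtering: city IN ('Tokyo', 'Berlin', 'Mumbai')
Matching: 1 rows

1 rows:
Carol, Tokyo


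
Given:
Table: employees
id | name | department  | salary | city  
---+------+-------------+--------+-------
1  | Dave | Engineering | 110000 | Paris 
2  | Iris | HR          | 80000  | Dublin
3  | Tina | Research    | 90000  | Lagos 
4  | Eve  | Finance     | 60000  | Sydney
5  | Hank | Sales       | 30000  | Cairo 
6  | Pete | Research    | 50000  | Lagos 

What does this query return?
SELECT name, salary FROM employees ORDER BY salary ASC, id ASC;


Sorting by salary ASC, then id ASC for ties

6 rows:
Hank, 30000
Pete, 50000
Eve, 60000
Iris, 80000
Tina, 90000
Dave, 110000


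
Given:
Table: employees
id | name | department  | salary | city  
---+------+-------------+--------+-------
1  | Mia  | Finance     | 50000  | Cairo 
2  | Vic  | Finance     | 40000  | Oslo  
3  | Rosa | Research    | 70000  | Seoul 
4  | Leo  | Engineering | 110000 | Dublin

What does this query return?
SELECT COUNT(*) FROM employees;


COUNT(*) counts all rows

4


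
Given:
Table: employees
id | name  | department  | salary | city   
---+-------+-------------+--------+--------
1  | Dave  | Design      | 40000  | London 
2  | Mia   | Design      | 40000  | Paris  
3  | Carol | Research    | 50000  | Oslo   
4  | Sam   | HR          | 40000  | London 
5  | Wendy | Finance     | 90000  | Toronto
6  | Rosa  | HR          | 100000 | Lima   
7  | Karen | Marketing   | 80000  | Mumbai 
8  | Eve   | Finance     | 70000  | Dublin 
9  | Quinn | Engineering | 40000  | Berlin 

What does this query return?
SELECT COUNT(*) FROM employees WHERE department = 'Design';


Counting rows where department = 'Design'
  Dave -> MATCH
  Mia -> MATCH


2


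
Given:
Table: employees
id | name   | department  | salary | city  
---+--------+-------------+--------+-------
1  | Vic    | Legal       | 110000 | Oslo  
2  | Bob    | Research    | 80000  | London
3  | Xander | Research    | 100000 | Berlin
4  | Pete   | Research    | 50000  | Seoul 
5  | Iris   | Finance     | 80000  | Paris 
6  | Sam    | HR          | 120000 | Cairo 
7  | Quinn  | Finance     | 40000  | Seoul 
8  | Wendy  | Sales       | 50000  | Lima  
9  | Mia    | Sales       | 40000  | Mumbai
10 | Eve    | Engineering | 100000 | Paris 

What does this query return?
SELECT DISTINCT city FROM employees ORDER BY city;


All 'city' values (row order): Oslo, London, Berlin, Seoul, Paris, Cairo, Seoul, Lima, Mumbai, Paris
Removing duplicates leaves 8 unique value(s).

8 values:
Berlin
Cairo
Lima
London
Mumbai
Oslo
Paris
Seoul


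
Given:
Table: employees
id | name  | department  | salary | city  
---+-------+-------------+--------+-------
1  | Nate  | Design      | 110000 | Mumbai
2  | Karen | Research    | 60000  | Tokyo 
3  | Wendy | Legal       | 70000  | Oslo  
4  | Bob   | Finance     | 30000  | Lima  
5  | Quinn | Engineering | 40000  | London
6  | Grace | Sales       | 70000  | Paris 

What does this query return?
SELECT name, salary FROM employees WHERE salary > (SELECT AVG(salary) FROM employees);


Subquery: AVG(salary) = 63333.33
Filtering: salary > 63333.33
  Nate (110000) -> MATCH
  Wendy (70000) -> MATCH
  Grace (70000) -> MATCH


3 rows:
Nate, 110000
Wendy, 70000
Grace, 70000


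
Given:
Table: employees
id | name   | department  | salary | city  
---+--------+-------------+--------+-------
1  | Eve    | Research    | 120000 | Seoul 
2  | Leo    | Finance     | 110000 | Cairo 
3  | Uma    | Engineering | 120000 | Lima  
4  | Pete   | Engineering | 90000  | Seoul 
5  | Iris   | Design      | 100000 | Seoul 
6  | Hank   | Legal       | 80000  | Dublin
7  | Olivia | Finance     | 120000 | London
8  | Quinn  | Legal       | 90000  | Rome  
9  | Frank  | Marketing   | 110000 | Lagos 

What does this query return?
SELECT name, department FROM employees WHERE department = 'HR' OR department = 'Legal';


Filtering: department = 'HR' OR 'Legal'
Matching: 2 rows

2 rows:
Hank, Legal
Quinn, Legal


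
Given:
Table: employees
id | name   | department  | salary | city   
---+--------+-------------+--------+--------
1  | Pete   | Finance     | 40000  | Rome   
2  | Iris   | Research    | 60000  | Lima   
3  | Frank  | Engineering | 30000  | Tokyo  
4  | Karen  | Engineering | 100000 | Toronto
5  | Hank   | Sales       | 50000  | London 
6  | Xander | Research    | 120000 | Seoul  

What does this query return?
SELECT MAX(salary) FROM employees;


Salaries: 40000, 60000, 30000, 100000, 50000, 120000
MAX = 120000

120000


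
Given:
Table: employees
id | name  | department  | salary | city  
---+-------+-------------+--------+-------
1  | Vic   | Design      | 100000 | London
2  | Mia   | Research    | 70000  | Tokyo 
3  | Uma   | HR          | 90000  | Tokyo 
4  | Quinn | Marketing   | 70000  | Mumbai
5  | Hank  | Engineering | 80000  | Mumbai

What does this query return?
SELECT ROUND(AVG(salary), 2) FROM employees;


SUM(salary) = 410000
COUNT = 5
ROUND(AVG, 2) = ROUND(410000 / 5, 2) = 82000.0

82000.0


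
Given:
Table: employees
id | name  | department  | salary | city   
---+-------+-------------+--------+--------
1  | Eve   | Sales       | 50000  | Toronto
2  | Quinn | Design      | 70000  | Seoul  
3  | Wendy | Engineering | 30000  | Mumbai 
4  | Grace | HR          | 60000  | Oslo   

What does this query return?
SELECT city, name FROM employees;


Projecting columns: city, name

4 rows:
Toronto, Eve
Seoul, Quinn
Mumbai, Wendy
Oslo, Grace


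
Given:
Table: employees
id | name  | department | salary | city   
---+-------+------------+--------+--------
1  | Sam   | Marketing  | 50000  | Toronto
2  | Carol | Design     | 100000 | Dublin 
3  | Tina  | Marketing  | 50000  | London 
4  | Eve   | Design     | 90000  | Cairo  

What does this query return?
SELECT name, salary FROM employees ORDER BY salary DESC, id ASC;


Sorting by salary DESC, then id ASC for ties

4 rows:
Carol, 100000
Eve, 90000
Sam, 50000
Tina, 50000


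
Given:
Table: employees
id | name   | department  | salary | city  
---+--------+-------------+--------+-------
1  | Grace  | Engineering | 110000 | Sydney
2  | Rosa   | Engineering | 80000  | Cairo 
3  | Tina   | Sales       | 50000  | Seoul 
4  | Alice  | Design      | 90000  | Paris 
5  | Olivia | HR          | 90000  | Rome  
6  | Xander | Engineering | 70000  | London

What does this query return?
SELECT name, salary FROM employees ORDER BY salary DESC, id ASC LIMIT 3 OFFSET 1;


Sort by salary DESC (id ASC tiebreak), then skip 1 and take 3
Rows 2 through 4

3 rows:
Alice, 90000
Olivia, 90000
Rosa, 80000


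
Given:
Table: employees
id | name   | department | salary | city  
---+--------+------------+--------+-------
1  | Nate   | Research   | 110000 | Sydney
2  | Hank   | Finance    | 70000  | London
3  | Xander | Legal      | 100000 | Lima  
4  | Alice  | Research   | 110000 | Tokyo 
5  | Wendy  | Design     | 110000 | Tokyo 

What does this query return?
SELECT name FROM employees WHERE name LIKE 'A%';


LIKE 'A%' matches names starting with 'A'
Matching: 1

1 rows:
Alice


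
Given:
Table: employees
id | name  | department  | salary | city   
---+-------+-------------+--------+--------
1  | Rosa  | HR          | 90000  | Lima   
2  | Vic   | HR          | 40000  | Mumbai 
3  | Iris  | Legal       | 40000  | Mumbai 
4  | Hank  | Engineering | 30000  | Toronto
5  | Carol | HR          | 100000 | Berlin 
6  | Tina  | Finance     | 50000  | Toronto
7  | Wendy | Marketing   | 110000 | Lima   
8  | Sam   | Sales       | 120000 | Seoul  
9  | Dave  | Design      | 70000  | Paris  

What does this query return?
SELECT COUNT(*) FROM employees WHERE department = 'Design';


Counting rows where department = 'Design'
  Dave -> MATCH


1


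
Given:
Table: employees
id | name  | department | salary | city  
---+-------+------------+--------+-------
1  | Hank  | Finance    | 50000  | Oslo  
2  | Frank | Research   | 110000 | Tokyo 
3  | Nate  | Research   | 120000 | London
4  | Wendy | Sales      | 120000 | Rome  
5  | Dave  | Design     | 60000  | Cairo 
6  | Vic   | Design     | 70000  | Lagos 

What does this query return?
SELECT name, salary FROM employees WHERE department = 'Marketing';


Filtering: department = 'Marketing'
Matching rows: 0

Empty result set (0 rows)


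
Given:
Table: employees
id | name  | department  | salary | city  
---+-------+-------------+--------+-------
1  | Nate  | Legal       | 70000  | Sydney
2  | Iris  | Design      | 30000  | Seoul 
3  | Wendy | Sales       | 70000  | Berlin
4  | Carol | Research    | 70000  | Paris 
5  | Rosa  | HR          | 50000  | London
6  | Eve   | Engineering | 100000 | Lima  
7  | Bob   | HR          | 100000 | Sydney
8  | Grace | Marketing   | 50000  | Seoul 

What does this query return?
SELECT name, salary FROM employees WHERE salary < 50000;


Filtering: salary < 50000
Matching: 1 rows

1 rows:
Iris, 30000


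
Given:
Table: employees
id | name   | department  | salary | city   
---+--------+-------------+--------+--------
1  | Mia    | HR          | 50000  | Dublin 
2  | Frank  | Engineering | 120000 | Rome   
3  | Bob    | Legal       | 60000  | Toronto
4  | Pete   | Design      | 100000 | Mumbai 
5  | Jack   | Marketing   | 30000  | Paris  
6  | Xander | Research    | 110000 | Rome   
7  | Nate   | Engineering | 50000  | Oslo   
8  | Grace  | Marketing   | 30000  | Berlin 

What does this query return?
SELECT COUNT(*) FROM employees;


COUNT(*) counts all rows

8


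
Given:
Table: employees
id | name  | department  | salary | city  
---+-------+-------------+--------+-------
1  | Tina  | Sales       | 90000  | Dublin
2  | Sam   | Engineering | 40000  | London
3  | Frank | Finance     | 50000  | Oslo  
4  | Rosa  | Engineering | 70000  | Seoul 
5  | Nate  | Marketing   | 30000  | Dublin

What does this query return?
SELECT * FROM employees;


SELECT * returns all 5 rows with all columns

5 rows:
1, Tina, Sales, 90000, Dublin
2, Sam, Engineering, 40000, London
3, Frank, Finance, 50000, Oslo
4, Rosa, Engineering, 70000, Seoul
5, Nate, Marketing, 30000, Dublin


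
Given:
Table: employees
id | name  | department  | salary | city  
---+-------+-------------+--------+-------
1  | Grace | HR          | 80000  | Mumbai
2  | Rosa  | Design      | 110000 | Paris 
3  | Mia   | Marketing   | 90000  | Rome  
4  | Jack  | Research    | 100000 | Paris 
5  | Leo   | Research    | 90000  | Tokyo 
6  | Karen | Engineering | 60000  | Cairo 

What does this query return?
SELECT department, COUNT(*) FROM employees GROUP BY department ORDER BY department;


Assigning each row to its department group:
  Grace -> HR
  Rosa -> Design
  Mia -> Marketing
  Jack -> Research
  Leo -> Research
  Karen -> Engineering


5 groups:
Design, 1
Engineering, 1
HR, 1
Marketing, 1
Research, 2
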